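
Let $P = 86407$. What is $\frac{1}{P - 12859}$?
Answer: $\frac{1}{73548} \approx 1.3597 \cdot 10^{-5}$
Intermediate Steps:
$\frac{1}{P - 12859} = \frac{1}{86407 - 12859} = \frac{1}{73548}$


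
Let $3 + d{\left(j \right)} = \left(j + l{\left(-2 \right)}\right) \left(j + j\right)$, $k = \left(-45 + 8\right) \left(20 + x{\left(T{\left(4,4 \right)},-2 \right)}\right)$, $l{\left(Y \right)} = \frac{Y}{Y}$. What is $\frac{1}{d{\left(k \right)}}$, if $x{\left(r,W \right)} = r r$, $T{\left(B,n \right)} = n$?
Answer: $\frac{1}{3545781} \approx 2.8203 \cdot 10^{-7}$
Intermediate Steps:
$l{\left(Y \right)} = 1$
$x{\left(r,W \right)} = r^{2}$
$k = -1332$ ($k = \left(-45 + 8\right) \left(20 + 4^{2}\right) = - 37 \left(20 + 16\right) = \left(-37\right) 36 = -1332$)
$d{\left(j \right)} = -3 + 2 j \left(1 + j\right)$ ($d{\left(j \right)} = -3 + \left(j + 1\right) \left(j + j\right) = -3 + \left(1 + j\right) 2 j = -3 + 2 j \left(1 + j\right)$)
$\frac{1}{d{\left(k \right)}} = \frac{1}{-3 + 2 \left(-1332\right) + 2 \left(-1332\right)^{2}} = \frac{1}{-3 - 2664 + 2 \cdot 1774224} = \frac{1}{-3 - 2664 + 3548448} = \frac{1}{3545781}$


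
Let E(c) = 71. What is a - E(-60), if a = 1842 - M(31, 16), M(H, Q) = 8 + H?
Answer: 1732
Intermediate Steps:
a = 1803 (a = 1842 - (8 + 31) = 1842 - 1*39 = 1842 - 39 = 1803)
a - E(-60) = 1803 - 1*71 = 1803 - 71 = 1732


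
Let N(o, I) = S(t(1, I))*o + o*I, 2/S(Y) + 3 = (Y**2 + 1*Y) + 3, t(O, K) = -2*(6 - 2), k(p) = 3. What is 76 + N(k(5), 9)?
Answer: 2887/28 ≈ 103.11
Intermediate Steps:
t(O, K) = -8 (t(O, K) = -2*4 = -8)
S(Y) = 2/(Y + Y**2) (S(Y) = 2/(-3 + ((Y**2 + 1*Y) + 3)) = 2/(-3 + ((Y**2 + Y) + 3)) = 2/(-3 + ((Y + Y**2) + 3)) = 2/(-3 + (3 + Y + Y**2)) = 2/(Y + Y**2))
N(o, I) = o/28 + I*o (N(o, I) = (2/(-8*(1 - 8)))*o + o*I = (2*(-1/8)/(-7))*o + I*o = (2*(-1/8)*(-1/7))*o + I*o = o/28 + I*o)
76 + N(k(5), 9) = 76 + 3*(1/28 + 9) = 76 + 3*(253/28) = 76 + 759/28 = 2887/28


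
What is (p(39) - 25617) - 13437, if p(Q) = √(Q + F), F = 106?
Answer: -39054 + √145 ≈ -39042.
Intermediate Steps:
p(Q) = √(106 + Q) (p(Q) = √(Q + 106) = √(106 + Q))
(p(39) - 25617) - 13437 = (√(106 + 39) - 25617) - 13437 = (√145 - 25617) - 13437 = (-25617 + √145) - 13437 = -39054 + √145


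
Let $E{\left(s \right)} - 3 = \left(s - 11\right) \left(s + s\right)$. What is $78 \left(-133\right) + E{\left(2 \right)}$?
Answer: $-10407$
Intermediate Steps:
$E{\left(s \right)} = 3 + 2 s \left(-11 + s\right)$ ($E{\left(s \right)} = 3 + \left(s - 11\right) \left(s + s\right) = 3 + \left(-11 + s\right) 2 s = 3 + 2 s \left(-11 + s\right)$)
$78 \left(-133\right) + E{\left(2 \right)} = 78 \left(-133\right) + \left(3 - 44 + 2 \cdot 2^{2}\right) = -10374 + \left(3 - 44 + 2 \cdot 4\right) = -10374 + \left(3 - 44 + 8\right) = -10374 - 33 = -10407$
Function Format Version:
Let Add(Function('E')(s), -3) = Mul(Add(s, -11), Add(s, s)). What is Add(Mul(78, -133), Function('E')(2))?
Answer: -10407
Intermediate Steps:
Function('E')(s) = Add(3, Mul(2, s, Add(-11, s))) (Function('E')(s) = Add(3, Mul(Add(s, -11), Add(s, s))) = Add(3, Mul(Add(-11, s), Mul(2, s))) = Add(3, Mul(2, s, Add(-11, s))))
Add(Mul(78, -133), Function('E')(2)) = Add(Mul(78, -133), Add(3, Mul(-22, 2), Mul(2, Pow(2, 2)))) = Add(-10374, Add(3, -44, Mul(2, 4))) = Add(-10374, Add(3, -44, 8)) = Add(-10374, -33) = -10407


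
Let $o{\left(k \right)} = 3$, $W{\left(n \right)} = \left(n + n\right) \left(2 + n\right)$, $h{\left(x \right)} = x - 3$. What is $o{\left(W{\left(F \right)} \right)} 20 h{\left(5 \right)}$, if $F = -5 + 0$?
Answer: $120$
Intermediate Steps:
$h{\left(x \right)} = -3 + x$
$F = -5$
$W{\left(n \right)} = 2 n \left(2 + n\right)$
$o{\left(W{\left(F \right)} \right)} 20 h{\left(5 \right)} = 3 \cdot 20 \left(-3 + 5\right) = 60 \cdot 2 = 120$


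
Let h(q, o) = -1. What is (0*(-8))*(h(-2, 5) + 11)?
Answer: 0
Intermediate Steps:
(0*(-8))*(h(-2, 5) + 11) = (0*(-8))*(-1 + 11) = 0*10 = 0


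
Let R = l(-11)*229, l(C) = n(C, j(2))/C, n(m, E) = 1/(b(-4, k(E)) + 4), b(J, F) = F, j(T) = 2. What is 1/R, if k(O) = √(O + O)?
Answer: -66/229 ≈ -0.28821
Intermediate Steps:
k(O) = √2*√O (k(O) = √(2*O) = √2*√O)
n(m, E) = 1/(4 + √2*√E) (n(m, E) = 1/(√2*√E + 4) = 1/(4 + √2*√E))
l(C) = 1/(6*C) (l(C) = 1/((4 + √2*√2)*C) = 1/((4 + 2)*C) = 1/(6*C))
R = -229/66 (R = ((⅙)/(-11))*229 = ((⅙)*(-1/11))*229 = -1/66*229 = -229/66 ≈ -3.4697)
1/R = 1/(-229/66) = -66/229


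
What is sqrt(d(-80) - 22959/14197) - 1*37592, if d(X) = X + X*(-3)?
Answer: -37592 + 7*sqrt(651486133)/14197 ≈ -37579.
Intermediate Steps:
d(X) = -2*X (d(X) = X - 3*X = -2*X)
sqrt(d(-80) - 22959/14197) - 1*37592 = sqrt(-2*(-80) - 22959/14197) - 1*37592 = sqrt(160 - 22959*1/14197) - 37592 = sqrt(160 - 22959/14197) - 37592 = sqrt(2248561/14197) - 37592 = 7*sqrt(651486133)/14197 - 37592 = -37592 + 7*sqrt(651486133)/14197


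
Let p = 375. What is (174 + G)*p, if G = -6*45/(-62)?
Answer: 2073375/31 ≈ 66883.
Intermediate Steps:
G = 135/31 (G = -270*(-1/62) = 135/31 ≈ 4.3548)
(174 + G)*p = (174 + 135/31)*375 = (5529/31)*375 = 2073375/31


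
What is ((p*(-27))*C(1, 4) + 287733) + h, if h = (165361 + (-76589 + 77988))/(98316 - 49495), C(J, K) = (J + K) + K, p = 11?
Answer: 13917081020/48821 ≈ 2.8506e+5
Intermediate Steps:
C(J, K) = J + 2*K
h = 166760/48821 (h = (165361 + 1399)/48821 = 166760*(1/48821) = 166760/48821 ≈ 3.4157)
((p*(-27))*C(1, 4) + 287733) + h = ((11*(-27))*(1 + 2*4) + 287733) + 166760/48821 = (-297*(1 + 8) + 287733) + 166760/48821 = (-297*9 + 287733) + 166760/48821 = (-2673 + 287733) + 166760/48821 = 285060 + 166760/48821 = 13917081020/48821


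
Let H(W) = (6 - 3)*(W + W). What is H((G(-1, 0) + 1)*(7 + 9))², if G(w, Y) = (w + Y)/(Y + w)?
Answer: 36864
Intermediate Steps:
G(w, Y) = 1 (G(w, Y) = (Y + w)/(Y + w) = 1)
H(W) = 6*W (H(W) = 3*(2*W) = 6*W)
H((G(-1, 0) + 1)*(7 + 9))² = (6*((1 + 1)*(7 + 9)))² = (6*(2*16))² = (6*32)² = 192² = 36864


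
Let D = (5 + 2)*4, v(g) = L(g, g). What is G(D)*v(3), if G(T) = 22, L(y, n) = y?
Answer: 66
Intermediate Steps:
v(g) = g
D = 28 (D = 7*4 = 28)
G(D)*v(3) = 22*3 = 66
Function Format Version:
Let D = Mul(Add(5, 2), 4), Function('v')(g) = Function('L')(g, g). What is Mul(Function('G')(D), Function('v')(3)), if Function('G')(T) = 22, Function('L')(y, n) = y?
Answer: 66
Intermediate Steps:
Function('v')(g) = g
D = 28 (D = Mul(7, 4) = 28)
Mul(Function('G')(D), Function('v')(3)) = Mul(22, 3) = 66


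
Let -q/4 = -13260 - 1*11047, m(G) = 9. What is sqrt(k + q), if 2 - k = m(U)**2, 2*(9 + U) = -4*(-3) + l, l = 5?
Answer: sqrt(97149) ≈ 311.69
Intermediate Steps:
U = -1/2 (U = -9 + (-4*(-3) + 5)/2 = -9 + (12 + 5)/2 = -9 + (1/2)*17 = -9 + 17/2 = -1/2 ≈ -0.50000)
k = -79 (k = 2 - 1*9**2 = 2 - 1*81 = 2 - 81 = -79)
q = 97228 (q = -4*(-13260 - 1*11047) = -4*(-13260 - 11047) = -4*(-24307) = 97228)
sqrt(k + q) = sqrt(-79 + 97228) = sqrt(97149)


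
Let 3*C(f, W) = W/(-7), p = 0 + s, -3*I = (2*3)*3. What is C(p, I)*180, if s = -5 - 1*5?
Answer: 360/7 ≈ 51.429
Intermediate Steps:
s = -10 (s = -5 - 5 = -10)
I = -6 (I = -2*3*3/3 = -2*3 = -⅓*18 = -6)
p = -10 (p = 0 - 10 = -10)
C(f, W) = -W/21 (C(f, W) = (W/(-7))/3 = (W*(-⅐))/3 = (-W/7)/3 = -W/21)
C(p, I)*180 = -1/21*(-6)*180 = (2/7)*180 = 360/7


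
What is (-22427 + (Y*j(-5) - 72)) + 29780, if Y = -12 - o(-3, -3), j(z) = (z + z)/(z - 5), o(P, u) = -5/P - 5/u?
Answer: 21797/3 ≈ 7265.7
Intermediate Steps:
j(z) = 2*z/(-5 + z) (j(z) = (2*z)/(-5 + z) = 2*z/(-5 + z))
Y = -46/3 (Y = -12 - (-5/(-3) - 5/(-3)) = -12 - (-5*(-1/3) - 5*(-1/3)) = -12 - (5/3 + 5/3) = -12 - 1*10/3 = -12 - 10/3 = -46/3 ≈ -15.333)
(-22427 + (Y*j(-5) - 72)) + 29780 = (-22427 + (-92*(-5)/(3*(-5 - 5)) - 72)) + 29780 = (-22427 + (-92*(-5)/(3*(-10)) - 72)) + 29780 = (-22427 + (-92*(-5)*(-1)/(3*10) - 72)) + 29780 = (-22427 + (-46/3*1 - 72)) + 29780 = (-22427 + (-46/3 - 72)) + 29780 = (-22427 - 262/3) + 29780 = -67543/3 + 29780 = 21797/3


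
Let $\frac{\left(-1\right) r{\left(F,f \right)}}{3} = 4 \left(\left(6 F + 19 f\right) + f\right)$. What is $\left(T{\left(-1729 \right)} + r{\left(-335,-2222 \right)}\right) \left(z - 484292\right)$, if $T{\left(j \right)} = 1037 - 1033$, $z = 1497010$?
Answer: $564493064072$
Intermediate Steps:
$T{\left(j \right)} = 4$
$r{\left(F,f \right)} = - 240 f - 72 F$ ($r{\left(F,f \right)} = - 3 \cdot 4 \left(\left(6 F + 19 f\right) + f\right) = - 3 \cdot 4 \left(6 F + 20 f\right) = - 3 \left(24 F + 80 f\right) = - 240 f - 72 F$)
$\left(T{\left(-1729 \right)} + r{\left(-335,-2222 \right)}\right) \left(z - 484292\right) = \left(4 - -557400\right) \left(1497010 - 484292\right) = \left(4 + \left(533280 + 24120\right)\right) 1012718 = \left(4 + 557400\right) 1012718 = 557404 \cdot 1012718 = 564493064072$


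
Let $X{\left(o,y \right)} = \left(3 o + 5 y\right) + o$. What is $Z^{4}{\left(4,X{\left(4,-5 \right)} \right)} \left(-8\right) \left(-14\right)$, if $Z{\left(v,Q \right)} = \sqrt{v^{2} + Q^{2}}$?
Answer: $1053808$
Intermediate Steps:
$X{\left(o,y \right)} = 4 o + 5 y$
$Z{\left(v,Q \right)} = \sqrt{Q^{2} + v^{2}}$
$Z^{4}{\left(4,X{\left(4,-5 \right)} \right)} \left(-8\right) \left(-14\right) = \left(\sqrt{\left(4 \cdot 4 + 5 \left(-5\right)\right)^{2} + 4^{2}}\right)^{4} \left(-8\right) \left(-14\right) = \left(\sqrt{\left(16 - 25\right)^{2} + 16}\right)^{4} \left(-8\right) \left(-14\right) = \left(\sqrt{\left(-9\right)^{2} + 16}\right)^{4} \left(-8\right) \left(-14\right) = \left(\sqrt{81 + 16}\right)^{4} \left(-8\right) \left(-14\right) = \left(\sqrt{97}\right)^{4} \left(-8\right) \left(-14\right) = 9409 \left(-8\right) \left(-14\right) = \left(-75272\right) \left(-14\right) = 1053808$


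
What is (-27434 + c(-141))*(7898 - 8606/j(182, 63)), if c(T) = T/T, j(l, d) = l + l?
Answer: -432034479/2 ≈ -2.1602e+8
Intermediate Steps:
j(l, d) = 2*l
c(T) = 1
(-27434 + c(-141))*(7898 - 8606/j(182, 63)) = (-27434 + 1)*(7898 - 8606/(2*182)) = -27433*(7898 - 8606/364) = -27433*(7898 - 8606*1/364) = -27433*(7898 - 331/14) = -27433*110241/14 = -432034479/2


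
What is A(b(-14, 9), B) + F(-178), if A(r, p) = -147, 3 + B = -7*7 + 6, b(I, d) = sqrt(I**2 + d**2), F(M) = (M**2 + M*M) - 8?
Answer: 63213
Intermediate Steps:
F(M) = -8 + 2*M**2 (F(M) = (M**2 + M**2) - 8 = 2*M**2 - 8 = -8 + 2*M**2)
B = -46 (B = -3 + (-7*7 + 6) = -3 + (-49 + 6) = -3 - 43 = -46)
A(b(-14, 9), B) + F(-178) = -147 + (-8 + 2*(-178)**2) = -147 + (-8 + 2*31684) = -147 + (-8 + 63368) = -147 + 63360 = 63213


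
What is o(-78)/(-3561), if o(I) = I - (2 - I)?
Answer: 158/3561 ≈ 0.044370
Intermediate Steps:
o(I) = -2 + 2*I (o(I) = I + (-2 + I) = -2 + 2*I)
o(-78)/(-3561) = (-2 + 2*(-78))/(-3561) = (-2 - 156)*(-1/3561) = -158*(-1/3561) = 158/3561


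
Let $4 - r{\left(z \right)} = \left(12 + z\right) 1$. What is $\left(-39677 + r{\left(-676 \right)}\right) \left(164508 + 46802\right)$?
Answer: $-8242991790$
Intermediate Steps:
$r{\left(z \right)} = -8 - z$ ($r{\left(z \right)} = 4 - \left(12 + z\right) 1 = 4 - \left(12 + z\right) = -8 - z$)
$\left(-39677 + r{\left(-676 \right)}\right) \left(164508 + 46802\right) = \left(-39677 - -668\right) \left(164508 + 46802\right) = \left(-39677 + \left(-8 + 676\right)\right) 211310 = \left(-39677 + 668\right) 211310 = \left(-39009\right) 211310 = -8242991790$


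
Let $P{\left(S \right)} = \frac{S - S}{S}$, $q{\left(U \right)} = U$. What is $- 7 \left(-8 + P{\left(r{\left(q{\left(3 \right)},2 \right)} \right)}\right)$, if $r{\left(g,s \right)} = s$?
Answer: $56$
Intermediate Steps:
$P{\left(S \right)} = 0$ ($P{\left(S \right)} = \frac{0}{S} = 0$)
$- 7 \left(-8 + P{\left(r{\left(q{\left(3 \right)},2 \right)} \right)}\right) = - 7 \left(-8 + 0\right) = \left(-7\right) \left(-8\right) = 56$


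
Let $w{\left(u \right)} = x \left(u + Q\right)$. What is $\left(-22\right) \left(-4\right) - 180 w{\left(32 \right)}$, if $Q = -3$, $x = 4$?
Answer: $-20792$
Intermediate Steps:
$w{\left(u \right)} = -12 + 4 u$ ($w{\left(u \right)} = 4 \left(u - 3\right) = 4 \left(-3 + u\right) = -12 + 4 u$)
$\left(-22\right) \left(-4\right) - 180 w{\left(32 \right)} = \left(-22\right) \left(-4\right) - 180 \left(-12 + 4 \cdot 32\right) = 88 - 180 \left(-12 + 128\right) = 88 - 20880 = -20792$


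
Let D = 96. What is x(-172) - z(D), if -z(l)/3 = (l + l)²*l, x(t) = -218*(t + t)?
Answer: 10691824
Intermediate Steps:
x(t) = -436*t
z(l) = -12*l³ (z(l) = -3*(l + l)²*l = -3*(2*l)²*l = -3*4*l²*l = -12*l³)
x(-172) - z(D) = -436*(-172) - (-12)*96³ = 74992 - (-12)*884736 = 74992 - 1*(-10616832) = 74992 + 10616832 = 10691824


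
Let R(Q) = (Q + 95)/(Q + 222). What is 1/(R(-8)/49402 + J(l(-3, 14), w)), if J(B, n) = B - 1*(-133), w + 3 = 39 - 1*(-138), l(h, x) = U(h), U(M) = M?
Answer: 10572028/1374363727 ≈ 0.0076923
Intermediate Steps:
l(h, x) = h
R(Q) = (95 + Q)/(222 + Q)
w = 174 (w = -3 + (39 - 1*(-138)) = -3 + (39 + 138) = -3 + 177 = 174)
J(B, n) = 133 + B (J(B, n) = B + 133 = 133 + B)
1/(R(-8)/49402 + J(l(-3, 14), w)) = 1/(((95 - 8)/(222 - 8))/49402 + (133 - 3)) = 1/((87/214)*(1/49402) + 130) = 1/(87/10572028 + 130) = 1/(1374363727/10572028) = 10572028/1374363727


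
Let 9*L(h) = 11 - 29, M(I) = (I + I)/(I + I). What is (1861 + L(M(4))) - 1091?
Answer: 768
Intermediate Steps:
M(I) = 1 (M(I) = (2*I)/((2*I)) = (2*I)*(1/(2*I)) = 1)
L(h) = -2 (L(h) = (11 - 29)/9 = (⅑)*(-18) = -2)
(1861 + L(M(4))) - 1091 = (1861 - 2) - 1091 = 1859 - 1091 = 768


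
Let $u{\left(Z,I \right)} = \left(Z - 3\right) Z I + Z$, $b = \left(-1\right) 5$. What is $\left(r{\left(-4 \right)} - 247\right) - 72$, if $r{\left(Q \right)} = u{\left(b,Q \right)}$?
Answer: $-484$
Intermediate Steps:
$b = -5$
$u{\left(Z,I \right)} = Z + I Z \left(-3 + Z\right)$ ($u{\left(Z,I \right)} = \left(-3 + Z\right) Z I + Z = Z \left(-3 + Z\right) I + Z = I Z \left(-3 + Z\right) + Z = Z + I Z \left(-3 + Z\right)$)
$r{\left(Q \right)} = -5 + 40 Q$ ($r{\left(Q \right)} = - 5 \left(1 - 3 Q + Q \left(-5\right)\right) = - 5 \left(1 - 3 Q - 5 Q\right) = - 5 \left(1 - 8 Q\right) = -5 + 40 Q$)
$\left(r{\left(-4 \right)} - 247\right) - 72 = \left(\left(-5 + 40 \left(-4\right)\right) - 247\right) - 72 = \left(\left(-5 - 160\right) - 247\right) - 72 = \left(-165 - 247\right) - 72 = -412 - 72 = -484$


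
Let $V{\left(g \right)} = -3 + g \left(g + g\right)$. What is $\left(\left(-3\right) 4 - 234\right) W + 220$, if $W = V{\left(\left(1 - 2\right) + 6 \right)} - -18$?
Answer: $-15770$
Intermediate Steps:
$V{\left(g \right)} = -3 + 2 g^{2}$ ($V{\left(g \right)} = -3 + g 2 g = -3 + 2 g^{2}$)
$W = 65$ ($W = \left(-3 + 2 \left(\left(1 - 2\right) + 6\right)^{2}\right) - -18 = \left(-3 + 2 \left(-1 + 6\right)^{2}\right) + 18 = \left(-3 + 2 \cdot 5^{2}\right) + 18 = \left(-3 + 2 \cdot 25\right) + 18 = \left(-3 + 50\right) + 18 = 47 + 18 = 65$)
$\left(\left(-3\right) 4 - 234\right) W + 220 = \left(\left(-3\right) 4 - 234\right) 65 + 220 = \left(-12 - 234\right) 65 + 220 = \left(-246\right) 65 + 220 = -15990 + 220 = -15770$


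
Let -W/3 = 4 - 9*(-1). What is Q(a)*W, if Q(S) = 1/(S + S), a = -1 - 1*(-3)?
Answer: -39/4 ≈ -9.7500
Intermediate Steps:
a = 2 (a = -1 + 3 = 2)
Q(S) = 1/(2*S)
W = -39 (W = -3*(4 - 9*(-1)) = -3*(4 + 9) = -3*13 = -39)
Q(a)*W = ((1/2)/2)*(-39) = ((1/2)*(1/2))*(-39) = (1/4)*(-39) = -39/4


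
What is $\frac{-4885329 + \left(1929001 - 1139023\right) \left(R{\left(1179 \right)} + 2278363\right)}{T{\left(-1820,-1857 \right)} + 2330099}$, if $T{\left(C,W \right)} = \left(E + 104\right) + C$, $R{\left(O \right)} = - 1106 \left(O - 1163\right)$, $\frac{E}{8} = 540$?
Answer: $\frac{1785872309997}{2332703} \approx 7.6558 \cdot 10^{5}$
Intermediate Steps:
$E = 4320$ ($E = 8 \cdot 540 = 4320$)
$R{\left(O \right)} = 1286278 - 1106 O$ ($R{\left(O \right)} = - 1106 \left(-1163 + O\right) = 1286278 - 1106 O$)
$T{\left(C,W \right)} = 4424 + C$ ($T{\left(C,W \right)} = \left(4320 + 104\right) + C = 4424 + C$)
$\frac{-4885329 + \left(1929001 - 1139023\right) \left(R{\left(1179 \right)} + 2278363\right)}{T{\left(-1820,-1857 \right)} + 2330099} = \frac{-4885329 + \left(1929001 - 1139023\right) \left(\left(1286278 - 1303974\right) + 2278363\right)}{\left(4424 - 1820\right) + 2330099} = \frac{-4885329 + 789978 \left(\left(1286278 - 1303974\right) + 2278363\right)}{2604 + 2330099} = \frac{-4885329 + 789978 \left(-17696 + 2278363\right)}{2332703} = \left(-4885329 + 789978 \cdot 2260667\right) \frac{1}{2332703} = \left(-4885329 + 1785877195326\right) \frac{1}{2332703} = 1785872309997 \cdot \frac{1}{2332703} = \frac{1785872309997}{2332703}$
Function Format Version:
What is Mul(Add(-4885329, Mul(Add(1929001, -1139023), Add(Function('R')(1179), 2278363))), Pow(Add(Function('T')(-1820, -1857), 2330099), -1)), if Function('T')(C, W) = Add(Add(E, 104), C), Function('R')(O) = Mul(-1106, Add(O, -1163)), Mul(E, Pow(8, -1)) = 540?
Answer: Rational(1785872309997, 2332703) ≈ 7.6558e+5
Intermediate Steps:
E = 4320 (E = Mul(8, 540) = 4320)
Function('R')(O) = Add(1286278, Mul(-1106, O)) (Function('R')(O) = Mul(-1106, Add(-1163, O)) = Add(1286278, Mul(-1106, O)))
Function('T')(C, W) = Add(4424, C) (Function('T')(C, W) = Add(Add(4320, 104), C) = Add(4424, C))
Mul(Add(-4885329, Mul(Add(1929001, -1139023), Add(Function('R')(1179), 2278363))), Pow(Add(Function('T')(-1820, -1857), 2330099), -1)) = Mul(Add(-4885329, Mul(Add(1929001, -1139023), Add(Add(1286278, Mul(-1106, 1179)), 2278363))), Pow(Add(Add(4424, -1820), 2330099), -1)) = Mul(Add(-4885329, Mul(789978, Add(Add(1286278, -1303974), 2278363))), Pow(Add(2604, 2330099), -1)) = Mul(Add(-4885329, Mul(789978, Add(-17696, 2278363))), Pow(2332703, -1)) = Mul(Add(-4885329, Mul(789978, 2260667)), Rational(1, 2332703)) = Mul(Add(-4885329, 1785877195326), Rational(1, 2332703)) = Mul(1785872309997, Rational(1, 2332703)) = Rational(1785872309997, 2332703)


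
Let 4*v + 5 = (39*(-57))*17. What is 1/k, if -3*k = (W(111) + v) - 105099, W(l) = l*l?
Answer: 3/102227 ≈ 2.9346e-5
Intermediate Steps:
v = -9449 (v = -5/4 + ((39*(-57))*17)/4 = -5/4 + (-2223*17)/4 = -5/4 + (1/4)*(-37791) = -5/4 - 37791/4 = -9449)
W(l) = l**2
k = 102227/3 (k = -((111**2 - 9449) - 105099)/3 = -((12321 - 9449) - 105099)/3 = -(2872 - 105099)/3 = -1/3*(-102227) = 102227/3 ≈ 34076.)
1/k = 1/(102227/3) = 3/102227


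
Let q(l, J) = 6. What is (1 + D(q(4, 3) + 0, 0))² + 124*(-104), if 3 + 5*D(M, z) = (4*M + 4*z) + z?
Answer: -321724/25 ≈ -12869.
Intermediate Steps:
D(M, z) = -⅗ + z + 4*M/5 (D(M, z) = -⅗ + ((4*M + 4*z) + z)/5 = -⅗ + (4*M + 5*z)/5 = -⅗ + (z + 4*M/5) = -⅗ + z + 4*M/5)
(1 + D(q(4, 3) + 0, 0))² + 124*(-104) = (1 + (-⅗ + 0 + 4*(6 + 0)/5))² + 124*(-104) = (1 + (-⅗ + 0 + (⅘)*6))² - 12896 = (1 + (-⅗ + 0 + 24/5))² - 12896 = (1 + 21/5)² - 12896 = (26/5)² - 12896 = 676/25 - 12896 = -321724/25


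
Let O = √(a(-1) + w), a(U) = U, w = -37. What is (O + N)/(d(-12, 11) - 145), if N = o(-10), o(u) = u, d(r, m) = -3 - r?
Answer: 5/68 - I*√38/136 ≈ 0.073529 - 0.045327*I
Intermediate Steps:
O = I*√38 (O = √(-1 - 37) = √(-38) = I*√38 ≈ 6.1644*I)
N = -10
(O + N)/(d(-12, 11) - 145) = (I*√38 - 10)/((-3 - 1*(-12)) - 145) = (-10 + I*√38)/((-3 + 12) - 145) = (-10 + I*√38)/(9 - 145) = (-10 + I*√38)/(-136) = -(-10 + I*√38)/136 = 5/68 - I*√38/136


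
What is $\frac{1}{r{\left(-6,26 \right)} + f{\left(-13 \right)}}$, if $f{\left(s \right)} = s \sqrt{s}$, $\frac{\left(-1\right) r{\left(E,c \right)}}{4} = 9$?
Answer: $\frac{i}{- 36 i + 13 \sqrt{13}} \approx -0.010306 + 0.013419 i$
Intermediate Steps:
$r{\left(E,c \right)} = -36$ ($r{\left(E,c \right)} = \left(-4\right) 9 = -36$)
$f{\left(s \right)} = s^{\frac{3}{2}}$
$\frac{1}{r{\left(-6,26 \right)} + f{\left(-13 \right)}} = \frac{1}{-36 + \left(-13\right)^{\frac{3}{2}}} = \frac{1}{-36 - 13 i \sqrt{13}}$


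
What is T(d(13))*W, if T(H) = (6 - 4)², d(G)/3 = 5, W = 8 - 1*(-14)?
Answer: 88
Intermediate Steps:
W = 22 (W = 8 + 14 = 22)
d(G) = 15 (d(G) = 3*5 = 15)
T(H) = 4 (T(H) = 2² = 4)
T(d(13))*W = 4*22 = 88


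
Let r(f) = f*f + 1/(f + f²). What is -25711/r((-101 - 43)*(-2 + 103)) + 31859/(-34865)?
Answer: -75031202298897444113/82099718936628205355 ≈ -0.91390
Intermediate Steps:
r(f) = f² + 1/(f + f²)
-25711/r((-101 - 43)*(-2 + 103)) + 31859/(-34865) = -25711*(1 + (-101 - 43)*(-2 + 103))*(-101 - 43)*(-2 + 103)/(1 + ((-101 - 43)*(-2 + 103))³ + ((-101 - 43)*(-2 + 103))⁴) + 31859/(-34865) = -25711*(-14544*(1 - 144*101)/(1 + (-144*101)³ + (-144*101)⁴)) + 31859*(-1/34865) = -25711*(-14544*(1 - 14544)/(1 + (-14544)³ + (-14544)⁴)) - 31859/34865 = -25711*211513392/(1 - 3076462301184 + 44744067708420096) - 31859/34865 = -25711/((-1/14544*(-1/14543)*44740991246118913)) - 31859/34865 = -25711/44740991246118913/211513392 - 31859/34865 = -25711*211513392/44740991246118913 - 31859/34865 = -5438220821712/44740991246118913 - 31859/34865 = -75031202298897444113/82099718936628205355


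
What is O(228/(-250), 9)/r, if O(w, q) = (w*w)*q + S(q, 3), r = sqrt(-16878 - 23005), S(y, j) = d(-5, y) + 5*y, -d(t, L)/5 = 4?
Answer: -507589*I*sqrt(39883)/623171875 ≈ -0.16267*I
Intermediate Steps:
d(t, L) = -20 (d(t, L) = -5*4 = -20)
S(y, j) = -20 + 5*y
r = I*sqrt(39883) (r = sqrt(-39883) = I*sqrt(39883) ≈ 199.71*I)
O(w, q) = -20 + 5*q + q*w**2 (O(w, q) = (w*w)*q + (-20 + 5*q) = w**2*q + (-20 + 5*q) = q*w**2 + (-20 + 5*q) = -20 + 5*q + q*w**2)
O(228/(-250), 9)/r = (-20 + 5*9 + 9*(228/(-250))**2)/((I*sqrt(39883))) = (-20 + 45 + 9*(228*(-1/250))**2)*(-I*sqrt(39883)/39883) = (-20 + 45 + 9*(-114/125)**2)*(-I*sqrt(39883)/39883) = (-20 + 45 + 9*(12996/15625))*(-I*sqrt(39883)/39883) = (-20 + 45 + 116964/15625)*(-I*sqrt(39883)/39883) = 507589*(-I*sqrt(39883)/39883)/15625 = -507589*I*sqrt(39883)/623171875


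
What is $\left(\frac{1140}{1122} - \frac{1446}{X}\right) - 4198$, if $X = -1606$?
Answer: $- \frac{57280737}{13651} \approx -4196.1$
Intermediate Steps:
$\left(\frac{1140}{1122} - \frac{1446}{X}\right) - 4198 = \left(\frac{1140}{1122} - \frac{1446}{-1606}\right) - 4198 = \left(1140 \cdot \frac{1}{1122} - - \frac{723}{803}\right) - 4198 = \left(\frac{190}{187} + \frac{723}{803}\right) - 4198 = \frac{26161}{13651} - 4198 = - \frac{57280737}{13651}$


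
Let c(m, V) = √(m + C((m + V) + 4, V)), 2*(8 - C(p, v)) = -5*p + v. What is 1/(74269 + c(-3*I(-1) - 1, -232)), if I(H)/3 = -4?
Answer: 148538/11031769369 - I*√1294/11031769369 ≈ 1.3465e-5 - 3.2608e-9*I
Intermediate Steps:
C(p, v) = 8 - v/2 + 5*p/2 (C(p, v) = 8 - (-5*p + v)/2 = 8 - (v - 5*p)/2 = 8 + (-v/2 + 5*p/2) = 8 - v/2 + 5*p/2)
I(H) = -12 (I(H) = 3*(-4) = -12)
c(m, V) = √(18 + 2*V + 7*m/2) (c(m, V) = √(m + (8 - V/2 + 5*((m + V) + 4)/2)) = √(m + (8 - V/2 + 5*((V + m) + 4)/2)) = √(m + (8 - V/2 + 5*(4 + V + m)/2)) = √(m + (8 - V/2 + (10 + 5*V/2 + 5*m/2))) = √(m + (18 + 2*V + 5*m/2)) = √(18 + 2*V + 7*m/2))
1/(74269 + c(-3*I(-1) - 1, -232)) = 1/(74269 + √(72 + 8*(-232) + 14*(-3*(-12) - 1))/2) = 1/(74269 + √(72 - 1856 + 14*(36 - 1))/2) = 1/(74269 + √(72 - 1856 + 14*35)/2) = 1/(74269 + √(72 - 1856 + 490)/2) = 1/(74269 + √(-1294)/2) = 1/(74269 + (I*√1294)/2) = 1/(74269 + I*√1294/2)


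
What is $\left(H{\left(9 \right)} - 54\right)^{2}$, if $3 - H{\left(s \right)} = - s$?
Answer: $1764$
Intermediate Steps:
$H{\left(s \right)} = 3 + s$ ($H{\left(s \right)} = 3 - - s = 3 + s$)
$\left(H{\left(9 \right)} - 54\right)^{2} = \left(\left(3 + 9\right) - 54\right)^{2} = \left(12 - 54\right)^{2} = \left(-42\right)^{2} = 1764$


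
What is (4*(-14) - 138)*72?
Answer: -13968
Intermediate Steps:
(4*(-14) - 138)*72 = (-56 - 138)*72 = -194*72 = -13968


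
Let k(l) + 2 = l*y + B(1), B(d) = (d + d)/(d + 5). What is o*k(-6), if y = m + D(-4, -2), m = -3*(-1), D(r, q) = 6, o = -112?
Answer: 18704/3 ≈ 6234.7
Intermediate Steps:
B(d) = 2*d/(5 + d) (B(d) = (2*d)/(5 + d) = 2*d/(5 + d))
m = 3
y = 9 (y = 3 + 6 = 9)
k(l) = -5/3 + 9*l (k(l) = -2 + (l*9 + 2*1/(5 + 1)) = -2 + (9*l + 2*1/6) = -2 + (9*l + 2*1*(1/6)) = -2 + (9*l + 1/3) = -2 + (1/3 + 9*l) = -5/3 + 9*l)
o*k(-6) = -112*(-5/3 + 9*(-6)) = -112*(-5/3 - 54) = -112*(-167/3) = 18704/3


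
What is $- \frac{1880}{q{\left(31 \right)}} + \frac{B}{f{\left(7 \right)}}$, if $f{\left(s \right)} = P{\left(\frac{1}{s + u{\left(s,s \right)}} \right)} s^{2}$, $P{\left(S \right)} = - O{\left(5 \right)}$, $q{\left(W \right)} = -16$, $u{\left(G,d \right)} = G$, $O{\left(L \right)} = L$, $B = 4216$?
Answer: $\frac{49143}{490} \approx 100.29$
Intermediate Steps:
$P{\left(S \right)} = -5$ ($P{\left(S \right)} = \left(-1\right) 5 = -5$)
$f{\left(s \right)} = - 5 s^{2}$
$- \frac{1880}{q{\left(31 \right)}} + \frac{B}{f{\left(7 \right)}} = - \frac{1880}{-16} + \frac{4216}{\left(-5\right) 7^{2}} = \left(-1880\right) \left(- \frac{1}{16}\right) + \frac{4216}{\left(-5\right) 49} = \frac{235}{2} + \frac{4216}{-245} = \frac{235}{2} + 4216 \left(- \frac{1}{245}\right) = \frac{235}{2} - \frac{4216}{245} = \frac{49143}{490}$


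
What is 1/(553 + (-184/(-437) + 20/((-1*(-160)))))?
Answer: 152/84139 ≈ 0.0018065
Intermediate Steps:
1/(553 + (-184/(-437) + 20/((-1*(-160))))) = 1/(553 + (-184*(-1/437) + 20/160)) = 1/(553 + (8/19 + 20*(1/160))) = 1/(553 + (8/19 + 1/8)) = 1/(553 + 83/152) = 1/(84139/152) = 152/84139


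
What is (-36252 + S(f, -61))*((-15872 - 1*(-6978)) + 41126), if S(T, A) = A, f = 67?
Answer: -1170440616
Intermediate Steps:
(-36252 + S(f, -61))*((-15872 - 1*(-6978)) + 41126) = (-36252 - 61)*((-15872 - 1*(-6978)) + 41126) = -36313*((-15872 + 6978) + 41126) = -36313*(-8894 + 41126) = -36313*32232 = -1170440616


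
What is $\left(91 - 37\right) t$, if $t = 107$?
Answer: $5778$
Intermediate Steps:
$\left(91 - 37\right) t = \left(91 - 37\right) 107 = 54 \cdot 107 = 5778$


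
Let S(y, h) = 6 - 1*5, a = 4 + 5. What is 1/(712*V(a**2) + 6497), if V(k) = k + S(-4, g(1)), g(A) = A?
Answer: 1/64881 ≈ 1.5413e-5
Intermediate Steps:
a = 9
S(y, h) = 1 (S(y, h) = 6 - 5 = 1)
V(k) = 1 + k (V(k) = k + 1 = 1 + k)
1/(712*V(a**2) + 6497) = 1/(712*(1 + 9**2) + 6497) = 1/(712*(1 + 81) + 6497) = 1/(712*82 + 6497) = 1/(58384 + 6497) = 1/64881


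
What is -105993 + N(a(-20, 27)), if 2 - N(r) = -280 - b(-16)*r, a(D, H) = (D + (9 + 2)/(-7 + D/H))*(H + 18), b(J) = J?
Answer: -1715469/19 ≈ -90288.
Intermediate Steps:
a(D, H) = (18 + H)*(D + 11/(-7 + D/H)) (a(D, H) = (D + 11/(-7 + D/H))*(18 + H) = (18 + H)*(D + 11/(-7 + D/H)))
N(r) = 282 - 16*r (N(r) = 2 - (-280 - (-16)*r) = 2 - (-280 + 16*r) = 2 + (280 - 16*r) = 282 - 16*r)
-105993 + N(a(-20, 27)) = -105993 + (282 - 16*(11*27**2 + 18*(-20)**2 + 198*27 + 27*(-20)**2 - 126*(-20)*27 - 7*(-20)*27**2)/(-20 - 7*27)) = -105993 + (282 - 16*(11*729 + 18*400 + 5346 + 27*400 + 68040 - 7*(-20)*729)/(-20 - 189)) = -105993 + (282 - 16*(8019 + 7200 + 5346 + 10800 + 68040 + 102060)/(-209)) = -105993 + (282 - (-16)*201465/209) = -105993 + (282 - 16*(-18315/19)) = -105993 + (282 + 293040/19) = -105993 + 298398/19 = -1715469/19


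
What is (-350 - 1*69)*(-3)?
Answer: 1257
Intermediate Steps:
(-350 - 1*69)*(-3) = (-350 - 69)*(-3) = -419*(-3) = 1257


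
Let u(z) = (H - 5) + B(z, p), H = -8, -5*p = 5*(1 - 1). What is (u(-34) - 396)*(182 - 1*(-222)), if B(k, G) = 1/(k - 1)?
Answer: -5783664/35 ≈ -1.6525e+5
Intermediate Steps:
p = 0 (p = -(1 - 1) = -0 = -⅕*0 = 0)
B(k, G) = 1/(-1 + k)
u(z) = -13 + 1/(-1 + z) (u(z) = (-8 - 5) + 1/(-1 + z) = -13 + 1/(-1 + z))
(u(-34) - 396)*(182 - 1*(-222)) = ((14 - 13*(-34))/(-1 - 34) - 396)*(182 - 1*(-222)) = ((14 + 442)/(-35) - 396)*(182 + 222) = (-1/35*456 - 396)*404 = (-456/35 - 396)*404 = -14316/35*404 = -5783664/35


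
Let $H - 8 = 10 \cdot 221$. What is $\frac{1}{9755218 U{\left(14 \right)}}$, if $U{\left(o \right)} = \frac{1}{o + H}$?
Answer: $\frac{1116}{4877609} \approx 0.0002288$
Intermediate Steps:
$H = 2218$ ($H = 8 + 10 \cdot 221 = 8 + 2210 = 2218$)
$U{\left(o \right)} = \frac{1}{2218 + o}$ ($U{\left(o \right)} = \frac{1}{o + 2218} = \frac{1}{2218 + o}$)
$\frac{1}{9755218 U{\left(14 \right)}} = \frac{1}{9755218 \frac{1}{2218 + 14}} = \frac{1}{9755218 \cdot \frac{1}{2232}} = \frac{\frac{1}{\frac{1}{2232}}}{9755218} = \frac{1}{9755218} \cdot 2232 = \frac{1116}{4877609}$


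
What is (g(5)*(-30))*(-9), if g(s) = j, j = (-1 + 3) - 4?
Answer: -540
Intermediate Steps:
j = -2 (j = 2 - 4 = -2)
g(s) = -2
(g(5)*(-30))*(-9) = -2*(-30)*(-9) = 60*(-9) = -540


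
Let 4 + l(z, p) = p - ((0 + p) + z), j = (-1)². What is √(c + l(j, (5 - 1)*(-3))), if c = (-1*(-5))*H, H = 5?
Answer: 2*√5 ≈ 4.4721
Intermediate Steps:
j = 1
l(z, p) = -4 - z (l(z, p) = -4 + (p - ((0 + p) + z)) = -4 + (p - (p + z)) = -4 + (p + (-p - z)) = -4 - z)
c = 25 (c = -1*(-5)*5 = 5*5 = 25)
√(c + l(j, (5 - 1)*(-3))) = √(25 + (-4 - 1*1)) = √(25 + (-4 - 1)) = √(25 - 5) = √20 = 2*√5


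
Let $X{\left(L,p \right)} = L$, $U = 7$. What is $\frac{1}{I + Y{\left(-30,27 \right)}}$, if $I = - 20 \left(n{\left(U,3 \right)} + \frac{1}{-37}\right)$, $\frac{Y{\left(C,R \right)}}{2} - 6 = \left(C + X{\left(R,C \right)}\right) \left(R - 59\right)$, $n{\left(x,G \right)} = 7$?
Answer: $\frac{37}{2388} \approx 0.015494$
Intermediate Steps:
$Y{\left(C,R \right)} = 12 + 2 \left(-59 + R\right) \left(C + R\right)$ ($Y{\left(C,R \right)} = 12 + 2 \left(C + R\right) \left(R - 59\right) = 12 + 2 \left(C + R\right) \left(-59 + R\right) = 12 + 2 \left(-59 + R\right) \left(C + R\right)$)
$I = - \frac{5160}{37}$ ($I = - 20 \left(7 + \frac{1}{-37}\right) = - 20 \left(7 - \frac{1}{37}\right) = \left(-20\right) \frac{258}{37} = - \frac{5160}{37} \approx -139.46$)
$\frac{1}{I + Y{\left(-30,27 \right)}} = \frac{1}{- \frac{5160}{37} + \left(12 - -3540 - 3186 + 2 \cdot 27^{2} + 2 \left(-30\right) 27\right)} = \frac{1}{- \frac{5160}{37} + \left(12 + 3540 - 3186 + 2 \cdot 729 - 1620\right)} = \frac{1}{- \frac{5160}{37} + \left(12 + 3540 - 3186 + 1458 - 1620\right)} = \frac{1}{- \frac{5160}{37} + 204} = \frac{1}{\frac{2388}{37}} = \frac{37}{2388}$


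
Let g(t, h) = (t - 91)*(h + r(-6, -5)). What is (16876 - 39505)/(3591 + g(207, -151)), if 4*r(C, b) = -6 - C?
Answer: 22629/13925 ≈ 1.6251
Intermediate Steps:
r(C, b) = -3/2 - C/4 (r(C, b) = (-6 - C)/4 = -3/2 - C/4)
g(t, h) = h*(-91 + t) (g(t, h) = (t - 91)*(h + (-3/2 - 1/4*(-6))) = (-91 + t)*(h + (-3/2 + 3/2)) = (-91 + t)*(h + 0) = (-91 + t)*h = h*(-91 + t))
(16876 - 39505)/(3591 + g(207, -151)) = (16876 - 39505)/(3591 - 151*(-91 + 207)) = -22629/(3591 - 151*116) = -22629/(3591 - 17516) = -22629/(-13925) = -22629*(-1/13925) = 22629/13925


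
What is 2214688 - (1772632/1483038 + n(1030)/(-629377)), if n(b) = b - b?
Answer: 1642232344756/741519 ≈ 2.2147e+6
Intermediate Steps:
n(b) = 0
2214688 - (1772632/1483038 + n(1030)/(-629377)) = 2214688 - (1772632/1483038 + 0/(-629377)) = 2214688 - (1772632*(1/1483038) + 0*(-1/629377)) = 2214688 - (886316/741519 + 0) = 2214688 - 1*886316/741519 = 2214688 - 886316/741519 = 1642232344756/741519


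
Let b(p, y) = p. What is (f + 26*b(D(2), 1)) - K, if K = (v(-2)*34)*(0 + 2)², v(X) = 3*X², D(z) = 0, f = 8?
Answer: -1624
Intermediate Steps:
K = 1632 (K = ((3*(-2)²)*34)*(0 + 2)² = ((3*4)*34)*2² = (12*34)*4 = 408*4 = 1632)
(f + 26*b(D(2), 1)) - K = (8 + 26*0) - 1*1632 = (8 + 0) - 1632 = 8 - 1632 = -1624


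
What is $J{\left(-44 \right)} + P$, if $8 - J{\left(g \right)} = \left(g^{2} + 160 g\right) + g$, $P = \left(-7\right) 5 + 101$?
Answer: $5222$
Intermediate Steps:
$P = 66$ ($P = -35 + 101 = 66$)
$J{\left(g \right)} = 8 - g^{2} - 161 g$ ($J{\left(g \right)} = 8 - \left(\left(g^{2} + 160 g\right) + g\right) = 8 - \left(g^{2} + 161 g\right) = 8 - g^{2} - 161 g$)
$J{\left(-44 \right)} + P = \left(8 - \left(-44\right)^{2} - -7084\right) + 66 = \left(8 - 1936 + 7084\right) + 66 = 5156 + 66 = 5222$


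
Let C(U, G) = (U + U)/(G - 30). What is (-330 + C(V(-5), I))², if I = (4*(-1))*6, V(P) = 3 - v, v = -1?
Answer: 79459396/729 ≈ 1.0900e+5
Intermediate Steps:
V(P) = 4 (V(P) = 3 - 1*(-1) = 3 + 1 = 4)
I = -24 (I = -4*6 = -24)
C(U, G) = 2*U/(-30 + G) (C(U, G) = (2*U)/(-30 + G) = 2*U/(-30 + G))
(-330 + C(V(-5), I))² = (-330 + 2*4/(-30 - 24))² = (-330 + 2*4/(-54))² = (-330 + 2*4*(-1/54))² = (-330 - 4/27)² = (-8914/27)² = 79459396/729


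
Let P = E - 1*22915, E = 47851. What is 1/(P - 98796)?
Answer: -1/73860 ≈ -1.3539e-5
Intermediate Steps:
P = 24936 (P = 47851 - 1*22915 = 47851 - 22915 = 24936)
1/(P - 98796) = 1/(24936 - 98796) = 1/(-73860) = -1/73860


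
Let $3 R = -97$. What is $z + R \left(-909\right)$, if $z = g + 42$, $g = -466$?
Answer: $28967$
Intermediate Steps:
$R = - \frac{97}{3}$ ($R = \frac{1}{3} \left(-97\right) = - \frac{97}{3} \approx -32.333$)
$z = -424$ ($z = -466 + 42 = -424$)
$z + R \left(-909\right) = -424 - -29391 = -424 + 29391 = 28967$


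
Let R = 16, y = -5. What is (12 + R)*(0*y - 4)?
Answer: -112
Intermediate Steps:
(12 + R)*(0*y - 4) = (12 + 16)*(0*(-5) - 4) = 28*(0 - 4) = 28*(-4) = -112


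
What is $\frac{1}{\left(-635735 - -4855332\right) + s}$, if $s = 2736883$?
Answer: $\frac{1}{6956480} \approx 1.4375 \cdot 10^{-7}$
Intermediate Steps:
$\frac{1}{\left(-635735 - -4855332\right) + s} = \frac{1}{\left(-635735 - -4855332\right) + 2736883} = \frac{1}{\left(-635735 + 4855332\right) + 2736883} = \frac{1}{4219597 + 2736883} = \frac{1}{6956480}$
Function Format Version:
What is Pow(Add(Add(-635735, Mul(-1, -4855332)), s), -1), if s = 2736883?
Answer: Rational(1, 6956480) ≈ 1.4375e-7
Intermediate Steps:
Pow(Add(Add(-635735, Mul(-1, -4855332)), s), -1) = Pow(Add(Add(-635735, Mul(-1, -4855332)), 2736883), -1) = Pow(Add(Add(-635735, 4855332), 2736883), -1) = Pow(Add(4219597, 2736883), -1) = Pow(6956480, -1) = Rational(1, 6956480)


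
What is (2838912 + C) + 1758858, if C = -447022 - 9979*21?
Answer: 3941189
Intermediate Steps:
C = -656581 (C = -447022 - 209559 = -656581)
(2838912 + C) + 1758858 = (2838912 - 656581) + 1758858 = 2182331 + 1758858 = 3941189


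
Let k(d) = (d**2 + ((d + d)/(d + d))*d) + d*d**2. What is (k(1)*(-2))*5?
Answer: -30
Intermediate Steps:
k(d) = d + d**2 + d**3 (k(d) = (d**2 + ((2*d)/((2*d)))*d) + d**3 = (d**2 + ((2*d)*(1/(2*d)))*d) + d**3 = (d**2 + 1*d) + d**3 = (d**2 + d) + d**3 = (d + d**2) + d**3 = d + d**2 + d**3)
(k(1)*(-2))*5 = ((1*(1 + 1 + 1**2))*(-2))*5 = ((1*(1 + 1 + 1))*(-2))*5 = ((1*3)*(-2))*5 = (3*(-2))*5 = -6*5 = -30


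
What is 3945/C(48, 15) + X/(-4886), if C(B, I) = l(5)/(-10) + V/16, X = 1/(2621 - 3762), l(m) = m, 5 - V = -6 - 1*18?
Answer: 16756634721/5574926 ≈ 3005.7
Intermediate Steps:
V = 29 (V = 5 - (-6 - 1*18) = 5 - (-6 - 18) = 5 - 1*(-24) = 5 + 24 = 29)
X = -1/1141 (X = 1/(-1141) = -1/1141 ≈ -0.00087642)
C(B, I) = 21/16 (C(B, I) = 5/(-10) + 29/16 = 5*(-⅒) + 29*(1/16) = -½ + 29/16 = 21/16)
3945/C(48, 15) + X/(-4886) = 3945/(21/16) - 1/1141/(-4886) = 3945*(16/21) - 1/1141*(-1/4886) = 21040/7 + 1/5574926 = 16756634721/5574926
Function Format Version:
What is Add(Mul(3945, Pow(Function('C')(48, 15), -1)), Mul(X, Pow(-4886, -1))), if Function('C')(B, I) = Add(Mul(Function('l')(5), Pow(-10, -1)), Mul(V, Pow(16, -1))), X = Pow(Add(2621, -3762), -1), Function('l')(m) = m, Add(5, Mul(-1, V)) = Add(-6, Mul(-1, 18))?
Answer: Rational(16756634721, 5574926) ≈ 3005.7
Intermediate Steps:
V = 29 (V = Add(5, Mul(-1, Add(-6, Mul(-1, 18)))) = Add(5, Mul(-1, Add(-6, -18))) = Add(5, Mul(-1, -24)) = Add(5, 24) = 29)
X = Rational(-1, 1141) (X = Pow(-1141, -1) = Rational(-1, 1141) ≈ -0.00087642)
Function('C')(B, I) = Rational(21, 16) (Function('C')(B, I) = Add(Mul(5, Pow(-10, -1)), Mul(29, Pow(16, -1))) = Add(Mul(5, Rational(-1, 10)), Mul(29, Rational(1, 16))) = Add(Rational(-1, 2), Rational(29, 16)) = Rational(21, 16))
Add(Mul(3945, Pow(Function('C')(48, 15), -1)), Mul(X, Pow(-4886, -1))) = Add(Mul(3945, Pow(Rational(21, 16), -1)), Mul(Rational(-1, 1141), Pow(-4886, -1))) = Add(Mul(3945, Rational(16, 21)), Mul(Rational(-1, 1141), Rational(-1, 4886))) = Add(Rational(21040, 7), Rational(1, 5574926)) = Rational(16756634721, 5574926)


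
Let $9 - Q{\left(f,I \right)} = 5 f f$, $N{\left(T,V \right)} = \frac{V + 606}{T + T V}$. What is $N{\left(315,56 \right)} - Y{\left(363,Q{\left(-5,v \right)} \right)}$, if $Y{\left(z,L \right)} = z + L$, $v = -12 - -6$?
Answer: $- \frac{4434223}{17955} \approx -246.96$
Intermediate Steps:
$N{\left(T,V \right)} = \frac{606 + V}{T + T V}$
$v = -6$ ($v = -12 + 6 = -6$)
$Q{\left(f,I \right)} = 9 - 5 f^{2}$ ($Q{\left(f,I \right)} = 9 - 5 f f = 9 - 5 f^{2}$)
$Y{\left(z,L \right)} = L + z$
$N{\left(315,56 \right)} - Y{\left(363,Q{\left(-5,v \right)} \right)} = \frac{606 + 56}{315 \left(1 + 56\right)} - \left(\left(9 - 5 \left(-5\right)^{2}\right) + 363\right) = \frac{1}{315} \cdot \frac{1}{57} \cdot 662 - \left(\left(9 - 125\right) + 363\right) = \frac{662}{17955} - \left(-116 + 363\right) = \frac{662}{17955} - 247 = - \frac{4434223}{17955}$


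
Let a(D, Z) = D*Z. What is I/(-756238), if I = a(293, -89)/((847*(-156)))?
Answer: -26077/99923239416 ≈ -2.6097e-7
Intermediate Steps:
I = 26077/132132 (I = (293*(-89))/((847*(-156))) = -26077/(-132132) = -26077*(-1/132132) = 26077/132132 ≈ 0.19736)
I/(-756238) = (26077/132132)/(-756238) = (26077/132132)*(-1/756238) = -26077/99923239416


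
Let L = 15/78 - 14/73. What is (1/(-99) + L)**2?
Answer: 3236401/35307161604 ≈ 9.1664e-5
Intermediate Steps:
L = 1/1898 (L = 15*(1/78) - 14*1/73 = 5/26 - 14/73 = 1/1898 ≈ 0.00052687)
(1/(-99) + L)**2 = (1/(-99) + 1/1898)**2 = (-1/99 + 1/1898)**2 = (-1799/187902)**2 = 3236401/35307161604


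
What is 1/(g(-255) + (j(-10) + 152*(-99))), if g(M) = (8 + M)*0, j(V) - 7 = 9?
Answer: -1/15032 ≈ -6.6525e-5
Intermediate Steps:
j(V) = 16 (j(V) = 7 + 9 = 16)
g(M) = 0
1/(g(-255) + (j(-10) + 152*(-99))) = 1/(0 + (16 + 152*(-99))) = 1/(0 + (16 - 15048)) = 1/(0 - 15032) = 1/(-15032) = -1/15032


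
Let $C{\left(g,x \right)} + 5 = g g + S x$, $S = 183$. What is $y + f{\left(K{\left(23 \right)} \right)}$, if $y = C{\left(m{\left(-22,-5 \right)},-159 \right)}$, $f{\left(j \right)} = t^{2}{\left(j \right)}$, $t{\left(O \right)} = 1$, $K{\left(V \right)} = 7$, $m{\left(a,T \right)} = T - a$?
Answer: $-28812$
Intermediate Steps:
$C{\left(g,x \right)} = -5 + g^{2} + 183 x$ ($C{\left(g,x \right)} = -5 + \left(g g + 183 x\right) = -5 + \left(g^{2} + 183 x\right) = -5 + g^{2} + 183 x$)
$f{\left(j \right)} = 1$ ($f{\left(j \right)} = 1^{2} = 1$)
$y = -28813$ ($y = -5 + \left(-5 - -22\right)^{2} + 183 \left(-159\right) = -5 + \left(-5 + 22\right)^{2} - 29097 = -5 + 17^{2} - 29097 = -5 + 289 - 29097 = -28813$)
$y + f{\left(K{\left(23 \right)} \right)} = -28813 + 1 = -28812$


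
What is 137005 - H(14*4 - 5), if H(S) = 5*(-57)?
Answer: 137290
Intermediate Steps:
H(S) = -285
137005 - H(14*4 - 5) = 137005 - 1*(-285) = 137005 + 285 = 137290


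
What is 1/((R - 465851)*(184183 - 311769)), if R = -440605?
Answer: 1/115651095216 ≈ 8.6467e-12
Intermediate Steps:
1/((R - 465851)*(184183 - 311769)) = 1/((-440605 - 465851)*(184183 - 311769)) = 1/(-906456*(-127586)) = 1/115651095216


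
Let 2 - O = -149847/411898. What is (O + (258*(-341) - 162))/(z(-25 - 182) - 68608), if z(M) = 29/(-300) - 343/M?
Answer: 375743461396950/292479152187649 ≈ 1.2847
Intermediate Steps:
O = 973643/411898 (O = 2 - (-149847)/411898 = 2 - 1*(-149847/411898) = 2 + 149847/411898 = 973643/411898 ≈ 2.3638)
z(M) = -29/300 - 343/M (z(M) = 29*(-1/300) - 343/M = -29/300 - 343/M)
(O + (258*(-341) - 162))/(z(-25 - 182) - 68608) = (973643/411898 + (258*(-341) - 162))/((-29/300 - 343/(-25 - 182)) - 68608) = (973643/411898 + (-87978 - 162))/((-29/300 - 343/(-207)) - 68608) = (973643/411898 - 88140)/((-29/300 - 343*(-1/207)) - 68608) = -36303716077/(411898*((-29/300 + 343/207) - 68608)) = -36303716077/(411898*(32299/20700 - 68608)) = -36303716077/(411898*(-1420153301/20700)) = -36303716077/411898*(-20700/1420153301) = 375743461396950/292479152187649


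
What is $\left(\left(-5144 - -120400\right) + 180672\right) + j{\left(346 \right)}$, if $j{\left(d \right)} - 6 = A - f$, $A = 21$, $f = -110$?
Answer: $296065$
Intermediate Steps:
$j{\left(d \right)} = 137$ ($j{\left(d \right)} = 6 + \left(21 - -110\right) = 6 + \left(21 + 110\right) = 6 + 131 = 137$)
$\left(\left(-5144 - -120400\right) + 180672\right) + j{\left(346 \right)} = \left(\left(-5144 - -120400\right) + 180672\right) + 137 = \left(\left(-5144 + 120400\right) + 180672\right) + 137 = \left(115256 + 180672\right) + 137 = 295928 + 137 = 296065$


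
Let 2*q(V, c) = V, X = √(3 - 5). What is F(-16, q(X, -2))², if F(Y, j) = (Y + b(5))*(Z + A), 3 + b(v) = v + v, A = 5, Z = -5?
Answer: 0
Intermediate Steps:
X = I*√2 (X = √(-2) = I*√2 ≈ 1.4142*I)
q(V, c) = V/2
b(v) = -3 + 2*v (b(v) = -3 + (v + v) = -3 + 2*v)
F(Y, j) = 0 (F(Y, j) = (Y + (-3 + 2*5))*(-5 + 5) = (Y + (-3 + 10))*0 = (Y + 7)*0 = (7 + Y)*0 = 0)
F(-16, q(X, -2))² = 0² = 0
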